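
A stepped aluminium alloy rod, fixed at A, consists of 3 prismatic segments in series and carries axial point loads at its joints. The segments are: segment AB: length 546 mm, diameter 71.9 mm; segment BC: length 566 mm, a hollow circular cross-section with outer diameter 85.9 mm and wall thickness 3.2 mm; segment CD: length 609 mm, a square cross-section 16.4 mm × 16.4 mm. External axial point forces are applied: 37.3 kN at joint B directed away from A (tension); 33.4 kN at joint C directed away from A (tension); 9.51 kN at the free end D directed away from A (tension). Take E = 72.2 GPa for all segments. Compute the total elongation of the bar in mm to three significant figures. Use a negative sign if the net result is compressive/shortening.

Internal axial forces (sectioning from the free end, tension +): N_CD = 9.51 kN, N_BC = 42.91 kN, N_AB = 80.21 kN.
A_AB = 4060 mm².
A_BC = 831.4 mm².
A_CD = 269 mm².
δ_AB = 80210·546/(4060·72200) = 0.1494 mm
δ_BC = 42910·566/(831.4·72200) = 0.4046 mm
δ_CD = 9510·609/(269·72200) = 0.2982 mm
δ = Σδ_i = 0.8522 mm.

0.852 mm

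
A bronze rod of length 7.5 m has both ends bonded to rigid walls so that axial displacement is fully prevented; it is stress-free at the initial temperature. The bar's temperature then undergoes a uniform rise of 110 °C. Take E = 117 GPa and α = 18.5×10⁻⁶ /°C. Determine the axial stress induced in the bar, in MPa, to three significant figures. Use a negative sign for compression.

-238 MPa

Free thermal expansion αLΔT = 18.5e-6 · 7500 · 110 = 15.26 mm.
The walls impose strain ε = −(15.26)/7500 = -2.0350e-03; σ = Eε = 117000 · -2.0350e-03 = -238.1 MPa.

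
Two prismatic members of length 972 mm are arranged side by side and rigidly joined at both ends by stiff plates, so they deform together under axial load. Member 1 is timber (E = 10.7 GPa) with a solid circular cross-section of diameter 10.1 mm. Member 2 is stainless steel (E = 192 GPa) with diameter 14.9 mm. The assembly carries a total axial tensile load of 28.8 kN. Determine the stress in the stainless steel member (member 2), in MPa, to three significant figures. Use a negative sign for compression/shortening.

161 MPa

A_1 = 80.12 mm².
A_2 = 174.4 mm².
Equal strain + equilibrium ⇒ each member carries load in proportion to AE: A₁E₁ = 857300 N, A₂E₂ = 33480000 N, ΣAE = 34340000 N.
σ₂ = P·E₂/ΣAE = 28800·192000/34340000 = 161 MPa.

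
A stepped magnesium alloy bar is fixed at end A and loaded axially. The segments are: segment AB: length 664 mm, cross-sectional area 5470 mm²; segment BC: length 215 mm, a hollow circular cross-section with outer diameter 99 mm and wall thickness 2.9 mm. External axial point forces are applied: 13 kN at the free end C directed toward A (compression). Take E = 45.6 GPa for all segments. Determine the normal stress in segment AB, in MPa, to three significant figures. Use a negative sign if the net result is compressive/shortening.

Internal axial forces (sectioning from the free end, tension +): N_BC = -13 kN, N_AB = -13 kN.
σ_AB = N_AB/A_AB = -13000/5470 = -2.377 MPa.

-2.38 MPa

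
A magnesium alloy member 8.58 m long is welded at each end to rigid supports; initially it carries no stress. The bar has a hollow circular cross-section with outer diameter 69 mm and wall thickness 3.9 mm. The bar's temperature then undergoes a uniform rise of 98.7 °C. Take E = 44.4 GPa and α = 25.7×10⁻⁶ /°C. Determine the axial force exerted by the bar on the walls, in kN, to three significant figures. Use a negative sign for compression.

Free thermal expansion αLΔT = 25.7e-6 · 8580 · 98.7 = 21.76 mm.
The walls impose strain ε = −(21.76)/8580 = -2.5366e-03; σ = Eε = 44400 · -2.5366e-03 = -112.6 MPa.
Wall reaction R = σ·A = -112.6·797.6 = -89830 N = -89.83 kN.

-89.8 kN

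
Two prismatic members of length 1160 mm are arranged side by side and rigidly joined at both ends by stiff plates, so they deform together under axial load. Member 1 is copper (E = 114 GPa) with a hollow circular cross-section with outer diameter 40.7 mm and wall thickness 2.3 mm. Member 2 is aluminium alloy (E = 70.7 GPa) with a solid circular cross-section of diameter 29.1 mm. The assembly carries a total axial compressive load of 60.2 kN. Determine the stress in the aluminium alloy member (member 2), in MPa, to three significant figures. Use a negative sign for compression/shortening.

-54.1 MPa

A_1 = 277.5 mm².
A_2 = 665.1 mm².
Equal strain + equilibrium ⇒ each member carries load in proportion to AE: A₁E₁ = 31630000 N, A₂E₂ = 47020000 N, ΣAE = 78650000 N.
σ₂ = P·E₂/ΣAE = -60200·70700/78650000 = -54.11 MPa.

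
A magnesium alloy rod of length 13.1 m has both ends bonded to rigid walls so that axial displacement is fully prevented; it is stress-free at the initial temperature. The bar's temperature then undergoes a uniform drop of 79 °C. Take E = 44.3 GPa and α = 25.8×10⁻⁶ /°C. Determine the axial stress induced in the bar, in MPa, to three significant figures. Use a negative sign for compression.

90.3 MPa

Free thermal expansion αLΔT = 25.8e-6 · 13100 · -79 = -26.7 mm.
The walls impose strain ε = −(-26.7)/13100 = 2.0382e-03; σ = Eε = 44300 · 2.0382e-03 = 90.29 MPa.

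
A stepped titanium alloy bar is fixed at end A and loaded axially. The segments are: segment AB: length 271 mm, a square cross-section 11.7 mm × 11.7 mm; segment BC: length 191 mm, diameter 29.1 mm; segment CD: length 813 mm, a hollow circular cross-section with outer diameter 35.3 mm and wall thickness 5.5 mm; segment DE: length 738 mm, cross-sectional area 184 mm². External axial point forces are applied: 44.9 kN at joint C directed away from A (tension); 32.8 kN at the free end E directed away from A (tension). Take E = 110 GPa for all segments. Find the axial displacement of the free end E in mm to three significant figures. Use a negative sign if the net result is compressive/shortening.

Internal axial forces (sectioning from the free end, tension +): N_DE = 32.8 kN, N_CD = 32.8 kN, N_BC = 77.7 kN, N_AB = 77.7 kN.
A_AB = 136.9 mm².
A_BC = 665.1 mm².
A_CD = 514.9 mm².
δ_AB = 77700·271/(136.9·110000) = 1.398 mm
δ_BC = 77700·191/(665.1·110000) = 0.2029 mm
δ_CD = 32800·813/(514.9·110000) = 0.4708 mm
δ_DE = 32800·738/(184·110000) = 1.196 mm
δ = Σδ_i = 3.268 mm.

3.27 mm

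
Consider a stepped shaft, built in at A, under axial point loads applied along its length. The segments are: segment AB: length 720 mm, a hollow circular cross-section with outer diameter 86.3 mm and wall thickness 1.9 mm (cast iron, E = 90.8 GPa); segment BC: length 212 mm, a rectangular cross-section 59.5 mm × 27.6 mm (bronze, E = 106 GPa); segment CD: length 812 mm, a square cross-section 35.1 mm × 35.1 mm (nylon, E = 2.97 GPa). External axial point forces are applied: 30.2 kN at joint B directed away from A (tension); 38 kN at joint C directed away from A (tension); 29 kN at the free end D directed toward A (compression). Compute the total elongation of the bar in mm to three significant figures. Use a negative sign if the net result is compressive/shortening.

-5.81 mm

Internal axial forces (sectioning from the free end, tension +): N_CD = -29 kN, N_BC = 9 kN, N_AB = 39.2 kN.
A_AB = 503.8 mm².
A_BC = 1642 mm².
A_CD = 1232 mm².
δ_AB = 39200·720/(503.8·90800) = 0.617 mm
δ_BC = 9000·212/(1642·106000) = 0.01096 mm
δ_CD = -29000·812/(1232·2970) = -6.436 mm
δ = Σδ_i = -5.808 mm.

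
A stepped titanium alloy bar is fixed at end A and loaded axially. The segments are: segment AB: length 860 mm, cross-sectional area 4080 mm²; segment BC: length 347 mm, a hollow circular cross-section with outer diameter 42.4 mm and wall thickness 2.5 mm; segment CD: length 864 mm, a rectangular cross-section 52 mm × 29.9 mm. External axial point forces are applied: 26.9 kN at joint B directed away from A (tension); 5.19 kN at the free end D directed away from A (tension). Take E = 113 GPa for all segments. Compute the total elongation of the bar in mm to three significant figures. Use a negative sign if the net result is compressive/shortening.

0.136 mm

Internal axial forces (sectioning from the free end, tension +): N_CD = 5.19 kN, N_BC = 5.19 kN, N_AB = 32.09 kN.
A_BC = 313.4 mm².
A_CD = 1555 mm².
δ_AB = 32090·860/(4080·113000) = 0.05986 mm
δ_BC = 5190·347/(313.4·113000) = 0.05086 mm
δ_CD = 5190·864/(1555·113000) = 0.02552 mm
δ = Σδ_i = 0.1362 mm.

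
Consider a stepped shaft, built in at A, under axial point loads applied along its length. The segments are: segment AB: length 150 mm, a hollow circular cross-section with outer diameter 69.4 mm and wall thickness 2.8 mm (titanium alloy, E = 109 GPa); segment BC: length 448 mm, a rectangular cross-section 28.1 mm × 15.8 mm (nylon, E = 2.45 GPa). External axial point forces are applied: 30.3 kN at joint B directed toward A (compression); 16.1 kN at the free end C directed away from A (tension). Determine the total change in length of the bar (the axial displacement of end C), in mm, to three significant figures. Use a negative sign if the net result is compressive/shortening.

6.60 mm

Internal axial forces (sectioning from the free end, tension +): N_BC = 16.1 kN, N_AB = -14.2 kN.
A_AB = 585.8 mm².
A_BC = 444 mm².
δ_AB = -14200·150/(585.8·109000) = -0.03336 mm
δ_BC = 16100·448/(444·2450) = 6.631 mm
δ = Σδ_i = 6.598 mm.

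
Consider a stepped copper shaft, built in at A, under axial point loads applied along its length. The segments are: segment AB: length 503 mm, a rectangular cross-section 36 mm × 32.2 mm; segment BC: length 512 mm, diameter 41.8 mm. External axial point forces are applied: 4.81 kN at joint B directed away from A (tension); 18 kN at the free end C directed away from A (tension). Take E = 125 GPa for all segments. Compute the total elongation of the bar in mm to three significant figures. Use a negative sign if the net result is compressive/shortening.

0.133 mm

Internal axial forces (sectioning from the free end, tension +): N_BC = 18 kN, N_AB = 22.81 kN.
A_AB = 1159 mm².
A_BC = 1372 mm².
δ_AB = 22810·503/(1159·125000) = 0.07918 mm
δ_BC = 18000·512/(1372·125000) = 0.05373 mm
δ = Σδ_i = 0.1329 mm.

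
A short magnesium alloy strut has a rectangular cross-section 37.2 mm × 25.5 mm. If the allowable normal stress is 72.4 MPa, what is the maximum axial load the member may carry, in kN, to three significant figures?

A = 948.6 mm².
P_max = σ_allow · A = 72.4 · 948.6 = 68680 N = 68.68 kN.

68.7 kN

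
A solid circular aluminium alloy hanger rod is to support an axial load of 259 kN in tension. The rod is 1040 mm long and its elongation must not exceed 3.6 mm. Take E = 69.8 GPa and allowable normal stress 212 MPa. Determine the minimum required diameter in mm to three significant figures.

39.4 mm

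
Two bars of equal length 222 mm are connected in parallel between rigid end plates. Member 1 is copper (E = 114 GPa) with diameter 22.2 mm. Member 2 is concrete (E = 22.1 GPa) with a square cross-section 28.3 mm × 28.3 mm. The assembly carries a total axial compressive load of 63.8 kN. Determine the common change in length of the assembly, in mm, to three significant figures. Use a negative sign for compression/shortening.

A_1 = 387.1 mm².
A_2 = 800.9 mm².
Equal strain + equilibrium ⇒ each member carries load in proportion to AE: A₁E₁ = 44130000 N, A₂E₂ = 17700000 N, ΣAE = 61830000 N.
δ = PL/ΣAE = -63800·222/61830000 = -0.2291 mm.

-0.229 mm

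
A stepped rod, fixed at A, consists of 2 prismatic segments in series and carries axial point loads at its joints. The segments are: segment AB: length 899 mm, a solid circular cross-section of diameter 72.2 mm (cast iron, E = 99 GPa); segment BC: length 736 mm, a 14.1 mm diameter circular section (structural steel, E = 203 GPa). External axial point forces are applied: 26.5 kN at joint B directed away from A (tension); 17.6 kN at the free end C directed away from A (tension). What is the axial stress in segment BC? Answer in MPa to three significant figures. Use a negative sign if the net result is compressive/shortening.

Internal axial forces (sectioning from the free end, tension +): N_BC = 17.6 kN, N_AB = 44.1 kN.
A_BC = 156.1 mm².
σ_BC = N_BC/A_BC = 17600/156.1 = 112.7 MPa.

113 MPa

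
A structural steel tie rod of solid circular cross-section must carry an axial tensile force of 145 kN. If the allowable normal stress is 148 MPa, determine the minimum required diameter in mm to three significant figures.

Required area A ≥ P/σ_allow = 145000/148 = 979.7 mm².
For a solid circular section, d ≥ √(4A/π) = 35.32 mm.

35.3 mm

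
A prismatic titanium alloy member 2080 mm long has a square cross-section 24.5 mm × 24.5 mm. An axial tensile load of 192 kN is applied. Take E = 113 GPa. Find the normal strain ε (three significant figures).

A = 600.2 mm².
σ = N/A = 319.9 MPa; ε = σ/E = 319.9/113000 = 2.831e-03.

0.00283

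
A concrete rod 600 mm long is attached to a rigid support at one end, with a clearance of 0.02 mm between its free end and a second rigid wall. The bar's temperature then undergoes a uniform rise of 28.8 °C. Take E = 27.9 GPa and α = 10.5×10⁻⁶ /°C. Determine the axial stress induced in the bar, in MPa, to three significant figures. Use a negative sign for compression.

-7.51 MPa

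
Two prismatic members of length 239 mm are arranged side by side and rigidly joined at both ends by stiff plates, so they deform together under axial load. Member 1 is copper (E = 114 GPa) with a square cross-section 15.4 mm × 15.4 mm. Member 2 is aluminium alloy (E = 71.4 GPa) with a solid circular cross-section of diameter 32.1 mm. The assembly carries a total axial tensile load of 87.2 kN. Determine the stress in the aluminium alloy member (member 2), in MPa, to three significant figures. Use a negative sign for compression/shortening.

A_1 = 237.2 mm².
A_2 = 809.3 mm².
Equal strain + equilibrium ⇒ each member carries load in proportion to AE: A₁E₁ = 27040000 N, A₂E₂ = 57780000 N, ΣAE = 84820000 N.
σ₂ = P·E₂/ΣAE = 87200·71400/84820000 = 73.4 MPa.

73.4 MPa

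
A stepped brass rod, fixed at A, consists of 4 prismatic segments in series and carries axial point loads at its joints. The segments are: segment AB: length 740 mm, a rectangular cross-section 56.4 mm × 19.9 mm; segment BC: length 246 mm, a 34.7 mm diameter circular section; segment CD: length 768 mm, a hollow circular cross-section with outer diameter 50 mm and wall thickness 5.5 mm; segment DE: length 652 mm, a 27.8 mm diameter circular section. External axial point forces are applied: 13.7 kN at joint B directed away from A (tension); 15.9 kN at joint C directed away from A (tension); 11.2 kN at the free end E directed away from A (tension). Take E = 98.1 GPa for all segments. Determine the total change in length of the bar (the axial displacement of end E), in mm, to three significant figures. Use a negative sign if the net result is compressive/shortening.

0.583 mm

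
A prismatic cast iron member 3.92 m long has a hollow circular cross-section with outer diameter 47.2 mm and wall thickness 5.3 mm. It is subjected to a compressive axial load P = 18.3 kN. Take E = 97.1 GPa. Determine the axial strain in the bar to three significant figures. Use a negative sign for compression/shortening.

A = 697.7 mm².
σ = N/A = -26.23 MPa; ε = σ/E = -26.23/97100 = -2.701e-04.

-2.70e-04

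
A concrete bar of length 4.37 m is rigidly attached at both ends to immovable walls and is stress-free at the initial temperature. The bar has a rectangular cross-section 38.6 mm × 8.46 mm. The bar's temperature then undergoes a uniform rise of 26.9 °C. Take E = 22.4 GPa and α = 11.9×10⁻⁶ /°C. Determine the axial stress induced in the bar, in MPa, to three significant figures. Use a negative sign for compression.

-7.17 MPa

Free thermal expansion αLΔT = 11.9e-6 · 4370 · 26.9 = 1.399 mm.
The walls impose strain ε = −(1.399)/4370 = -3.2011e-04; σ = Eε = 22400 · -3.2011e-04 = -7.17 MPa.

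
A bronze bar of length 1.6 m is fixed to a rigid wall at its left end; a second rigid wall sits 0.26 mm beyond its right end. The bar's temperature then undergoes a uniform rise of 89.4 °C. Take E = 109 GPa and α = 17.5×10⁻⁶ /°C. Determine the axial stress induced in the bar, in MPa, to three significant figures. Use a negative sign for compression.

-153 MPa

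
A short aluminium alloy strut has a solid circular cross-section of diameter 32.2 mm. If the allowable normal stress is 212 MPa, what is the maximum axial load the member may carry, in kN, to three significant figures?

A = 814.3 mm².
P_max = σ_allow · A = 212 · 814.3 = 172600 N = 172.6 kN.

173 kN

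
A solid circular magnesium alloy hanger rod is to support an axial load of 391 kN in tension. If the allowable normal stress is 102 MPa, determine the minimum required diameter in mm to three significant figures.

Required area A ≥ P/σ_allow = 391000/102 = 3833 mm².
For a solid circular section, d ≥ √(4A/π) = 69.86 mm.

69.9 mm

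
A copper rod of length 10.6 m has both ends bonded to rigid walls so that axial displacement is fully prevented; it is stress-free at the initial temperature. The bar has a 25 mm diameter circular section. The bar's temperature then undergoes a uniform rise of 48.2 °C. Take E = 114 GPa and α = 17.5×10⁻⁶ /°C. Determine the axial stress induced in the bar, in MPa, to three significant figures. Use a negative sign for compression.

Free thermal expansion αLΔT = 17.5e-6 · 10600 · 48.2 = 8.941 mm.
The walls impose strain ε = −(8.941)/10600 = -8.4350e-04; σ = Eε = 114000 · -8.4350e-04 = -96.16 MPa.

-96.2 MPa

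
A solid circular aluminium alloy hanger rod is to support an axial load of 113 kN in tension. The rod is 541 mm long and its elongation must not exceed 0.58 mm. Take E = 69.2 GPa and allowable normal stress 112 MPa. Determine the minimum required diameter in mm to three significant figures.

Required area A ≥ P/σ_allow = 113000/112 = 1009 mm².
For a solid circular section, d ≥ √(4A/π) = 35.84 mm.
Elongation limit: A ≥ PL/(Eδ_allow) = 113000·541/(69200·0.58) = 1523 mm² ⇒ d ≥ 44.04 mm.
The elongation limit governs.

44.0 mm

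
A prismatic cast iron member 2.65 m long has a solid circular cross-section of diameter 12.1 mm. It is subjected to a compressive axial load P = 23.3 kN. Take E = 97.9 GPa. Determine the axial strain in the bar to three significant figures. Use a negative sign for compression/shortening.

-0.00207

A = 115 mm².
σ = N/A = -202.6 MPa; ε = σ/E = -202.6/97900 = -2.070e-03.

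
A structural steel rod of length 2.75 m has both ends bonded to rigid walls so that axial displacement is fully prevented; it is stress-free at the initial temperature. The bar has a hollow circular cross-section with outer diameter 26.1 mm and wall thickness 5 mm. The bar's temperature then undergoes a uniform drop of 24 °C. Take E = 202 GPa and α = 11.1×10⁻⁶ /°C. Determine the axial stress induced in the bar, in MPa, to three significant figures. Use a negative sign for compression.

Free thermal expansion αLΔT = 11.1e-6 · 2750 · -24 = -0.7326 mm.
The walls impose strain ε = −(-0.7326)/2750 = 2.6640e-04; σ = Eε = 202000 · 2.6640e-04 = 53.81 MPa.

53.8 MPa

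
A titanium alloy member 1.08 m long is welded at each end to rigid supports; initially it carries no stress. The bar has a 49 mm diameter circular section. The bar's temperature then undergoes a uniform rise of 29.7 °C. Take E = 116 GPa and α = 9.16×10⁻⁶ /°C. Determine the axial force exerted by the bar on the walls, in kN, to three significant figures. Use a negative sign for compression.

Free thermal expansion αLΔT = 9.16e-6 · 1080 · 29.7 = 0.2938 mm.
The walls impose strain ε = −(0.2938)/1080 = -2.7205e-04; σ = Eε = 116000 · -2.7205e-04 = -31.56 MPa.
Wall reaction R = σ·A = -31.56·1886 = -59510 N = -59.51 kN.

-59.5 kN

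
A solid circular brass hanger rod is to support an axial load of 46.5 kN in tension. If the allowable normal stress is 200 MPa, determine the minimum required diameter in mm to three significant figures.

Required area A ≥ P/σ_allow = 46500/200 = 232.5 mm².
For a solid circular section, d ≥ √(4A/π) = 17.21 mm.

17.2 mm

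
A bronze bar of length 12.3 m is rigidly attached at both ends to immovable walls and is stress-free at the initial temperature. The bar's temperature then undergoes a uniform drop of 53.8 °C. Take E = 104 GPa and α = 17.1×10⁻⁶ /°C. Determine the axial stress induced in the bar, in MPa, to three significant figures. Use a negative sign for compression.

Free thermal expansion αLΔT = 17.1e-6 · 12300 · -53.8 = -11.32 mm.
The walls impose strain ε = −(-11.32)/12300 = 9.1998e-04; σ = Eε = 104000 · 9.1998e-04 = 95.68 MPa.

95.7 MPa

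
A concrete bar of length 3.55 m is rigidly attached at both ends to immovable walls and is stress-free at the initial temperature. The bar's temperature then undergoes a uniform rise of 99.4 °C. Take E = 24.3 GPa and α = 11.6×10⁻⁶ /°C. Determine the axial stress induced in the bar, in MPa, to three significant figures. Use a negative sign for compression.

-28.0 MPa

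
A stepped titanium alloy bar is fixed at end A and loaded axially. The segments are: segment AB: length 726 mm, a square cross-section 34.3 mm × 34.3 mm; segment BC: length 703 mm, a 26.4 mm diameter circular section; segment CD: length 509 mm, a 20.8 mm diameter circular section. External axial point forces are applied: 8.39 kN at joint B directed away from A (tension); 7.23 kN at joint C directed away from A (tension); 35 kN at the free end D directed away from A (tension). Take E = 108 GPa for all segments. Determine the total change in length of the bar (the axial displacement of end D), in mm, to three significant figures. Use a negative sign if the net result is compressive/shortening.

Internal axial forces (sectioning from the free end, tension +): N_CD = 35 kN, N_BC = 42.23 kN, N_AB = 50.62 kN.
A_AB = 1176 mm².
A_BC = 547.4 mm².
A_CD = 339.8 mm².
δ_AB = 50620·726/(1176·108000) = 0.2892 mm
δ_BC = 42230·703/(547.4·108000) = 0.5022 mm
δ_CD = 35000·509/(339.8·108000) = 0.4855 mm
δ = Σδ_i = 1.277 mm.

1.28 mm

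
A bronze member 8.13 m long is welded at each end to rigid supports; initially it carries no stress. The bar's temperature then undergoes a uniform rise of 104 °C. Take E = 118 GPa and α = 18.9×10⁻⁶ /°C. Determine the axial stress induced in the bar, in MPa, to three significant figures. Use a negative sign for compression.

Free thermal expansion αLΔT = 18.9e-6 · 8130 · 104 = 15.98 mm.
The walls impose strain ε = −(15.98)/8130 = -1.9656e-03; σ = Eε = 118000 · -1.9656e-03 = -231.9 MPa.

-232 MPa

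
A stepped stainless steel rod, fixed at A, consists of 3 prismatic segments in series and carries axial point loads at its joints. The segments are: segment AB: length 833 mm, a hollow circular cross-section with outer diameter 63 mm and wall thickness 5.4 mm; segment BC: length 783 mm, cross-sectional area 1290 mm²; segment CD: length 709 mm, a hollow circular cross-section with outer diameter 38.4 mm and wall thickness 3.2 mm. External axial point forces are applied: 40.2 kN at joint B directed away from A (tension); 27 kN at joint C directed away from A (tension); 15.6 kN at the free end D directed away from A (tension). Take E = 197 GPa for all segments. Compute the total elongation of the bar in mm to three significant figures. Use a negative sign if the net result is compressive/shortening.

0.648 mm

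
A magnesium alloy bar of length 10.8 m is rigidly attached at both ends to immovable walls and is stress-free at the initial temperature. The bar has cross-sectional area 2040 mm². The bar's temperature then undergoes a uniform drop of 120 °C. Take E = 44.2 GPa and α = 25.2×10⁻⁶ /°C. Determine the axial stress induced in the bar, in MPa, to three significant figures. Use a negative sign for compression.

Free thermal expansion αLΔT = 25.2e-6 · 10800 · -120 = -32.66 mm.
The walls impose strain ε = −(-32.66)/10800 = 3.0240e-03; σ = Eε = 44200 · 3.0240e-03 = 133.7 MPa.

134 MPa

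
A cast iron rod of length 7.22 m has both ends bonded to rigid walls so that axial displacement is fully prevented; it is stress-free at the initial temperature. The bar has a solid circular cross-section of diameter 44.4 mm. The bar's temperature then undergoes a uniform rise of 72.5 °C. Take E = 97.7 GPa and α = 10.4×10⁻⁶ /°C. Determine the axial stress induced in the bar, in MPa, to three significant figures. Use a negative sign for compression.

-73.7 MPa

Free thermal expansion αLΔT = 10.4e-6 · 7220 · 72.5 = 5.444 mm.
The walls impose strain ε = −(5.444)/7220 = -7.5400e-04; σ = Eε = 97700 · -7.5400e-04 = -73.67 MPa.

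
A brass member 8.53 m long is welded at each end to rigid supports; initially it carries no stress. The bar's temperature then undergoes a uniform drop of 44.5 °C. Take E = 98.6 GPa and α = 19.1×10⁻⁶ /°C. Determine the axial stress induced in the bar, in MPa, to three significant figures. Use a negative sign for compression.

Free thermal expansion αLΔT = 19.1e-6 · 8530 · -44.5 = -7.25 mm.
The walls impose strain ε = −(-7.25)/8530 = 8.4995e-04; σ = Eε = 98600 · 8.4995e-04 = 83.81 MPa.

83.8 MPa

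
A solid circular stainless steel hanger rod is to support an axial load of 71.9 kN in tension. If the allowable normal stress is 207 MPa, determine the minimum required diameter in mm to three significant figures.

Required area A ≥ P/σ_allow = 71900/207 = 347.3 mm².
For a solid circular section, d ≥ √(4A/π) = 21.03 mm.

21.0 mm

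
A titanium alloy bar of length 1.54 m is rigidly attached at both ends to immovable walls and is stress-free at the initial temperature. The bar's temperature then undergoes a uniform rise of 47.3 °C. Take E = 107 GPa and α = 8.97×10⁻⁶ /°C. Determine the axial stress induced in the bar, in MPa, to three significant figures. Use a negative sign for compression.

-45.4 MPa

Free thermal expansion αLΔT = 8.97e-6 · 1540 · 47.3 = 0.6534 mm.
The walls impose strain ε = −(0.6534)/1540 = -4.2428e-04; σ = Eε = 107000 · -4.2428e-04 = -45.4 MPa.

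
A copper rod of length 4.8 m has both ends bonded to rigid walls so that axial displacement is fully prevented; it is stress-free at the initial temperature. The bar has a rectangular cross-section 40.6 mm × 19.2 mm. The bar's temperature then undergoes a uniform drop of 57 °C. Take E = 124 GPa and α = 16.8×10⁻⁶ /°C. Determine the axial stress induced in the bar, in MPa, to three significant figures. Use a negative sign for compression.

Free thermal expansion αLΔT = 16.8e-6 · 4800 · -57 = -4.596 mm.
The walls impose strain ε = −(-4.596)/4800 = 9.5760e-04; σ = Eε = 124000 · 9.5760e-04 = 118.7 MPa.

119 MPa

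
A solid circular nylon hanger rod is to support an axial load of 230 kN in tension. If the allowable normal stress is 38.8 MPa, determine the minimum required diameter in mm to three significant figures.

86.9 mm

Required area A ≥ P/σ_allow = 230000/38.8 = 5928 mm².
For a solid circular section, d ≥ √(4A/π) = 86.88 mm.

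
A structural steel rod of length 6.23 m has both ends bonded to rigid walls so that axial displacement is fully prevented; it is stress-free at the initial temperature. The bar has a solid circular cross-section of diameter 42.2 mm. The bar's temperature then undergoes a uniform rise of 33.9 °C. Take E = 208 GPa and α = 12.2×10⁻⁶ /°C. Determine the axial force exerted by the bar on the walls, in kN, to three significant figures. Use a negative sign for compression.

-120 kN

Free thermal expansion αLΔT = 12.2e-6 · 6230 · 33.9 = 2.577 mm.
The walls impose strain ε = −(2.577)/6230 = -4.1358e-04; σ = Eε = 208000 · -4.1358e-04 = -86.02 MPa.
Wall reaction R = σ·A = -86.02·1399 = -120300 N = -120.3 kN.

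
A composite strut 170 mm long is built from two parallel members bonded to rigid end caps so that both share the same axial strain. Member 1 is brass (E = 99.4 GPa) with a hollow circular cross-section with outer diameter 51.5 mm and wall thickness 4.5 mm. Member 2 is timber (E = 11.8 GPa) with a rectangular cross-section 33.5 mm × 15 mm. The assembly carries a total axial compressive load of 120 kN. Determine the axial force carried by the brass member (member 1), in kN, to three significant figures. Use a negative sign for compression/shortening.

A_1 = 664.4 mm².
A_2 = 502.5 mm².
Equal strain + equilibrium ⇒ each member carries load in proportion to AE: A₁E₁ = 66050000 N, A₂E₂ = 5930000 N, ΣAE = 71980000 N.
F₁ = P·A₁E₁/ΣAE = -120000·66050000/71980000 = -110100 N.

-110 kN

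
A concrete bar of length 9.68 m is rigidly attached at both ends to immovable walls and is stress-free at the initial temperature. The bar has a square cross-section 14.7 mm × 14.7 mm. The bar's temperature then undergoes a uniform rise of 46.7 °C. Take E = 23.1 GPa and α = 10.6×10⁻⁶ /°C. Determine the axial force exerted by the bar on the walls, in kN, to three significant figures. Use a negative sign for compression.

-2.47 kN

Free thermal expansion αLΔT = 10.6e-6 · 9680 · 46.7 = 4.792 mm.
The walls impose strain ε = −(4.792)/9680 = -4.9502e-04; σ = Eε = 23100 · -4.9502e-04 = -11.43 MPa.
Wall reaction R = σ·A = -11.43·216.1 = -2471 N = -2.471 kN.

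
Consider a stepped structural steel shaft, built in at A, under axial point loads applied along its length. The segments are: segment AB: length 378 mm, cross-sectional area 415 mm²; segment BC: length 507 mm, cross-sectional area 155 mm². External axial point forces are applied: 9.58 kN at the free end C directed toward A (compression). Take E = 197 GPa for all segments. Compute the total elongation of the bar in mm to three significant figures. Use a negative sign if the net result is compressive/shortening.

Internal axial forces (sectioning from the free end, tension +): N_BC = -9.58 kN, N_AB = -9.58 kN.
δ_AB = -9580·378/(415·197000) = -0.04429 mm
δ_BC = -9580·507/(155·197000) = -0.1591 mm
δ = Σδ_i = -0.2034 mm.

-0.203 mm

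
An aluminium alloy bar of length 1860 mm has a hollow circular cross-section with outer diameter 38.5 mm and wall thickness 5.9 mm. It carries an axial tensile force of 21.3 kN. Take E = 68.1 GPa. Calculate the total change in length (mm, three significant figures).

0.963 mm

A = 604.3 mm².
δ_mech = NL/(AE) = 21300·1860/(604.3·68100) = 0.9628 mm.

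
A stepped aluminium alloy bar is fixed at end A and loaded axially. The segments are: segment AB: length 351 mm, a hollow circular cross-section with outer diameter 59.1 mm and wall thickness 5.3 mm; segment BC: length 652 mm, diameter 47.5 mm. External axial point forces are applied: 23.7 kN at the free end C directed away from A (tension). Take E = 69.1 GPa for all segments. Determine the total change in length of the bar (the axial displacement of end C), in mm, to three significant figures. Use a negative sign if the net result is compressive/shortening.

Internal axial forces (sectioning from the free end, tension +): N_BC = 23.7 kN, N_AB = 23.7 kN.
A_AB = 895.8 mm².
A_BC = 1772 mm².
δ_AB = 23700·351/(895.8·69100) = 0.1344 mm
δ_BC = 23700·652/(1772·69100) = 0.1262 mm
δ = Σδ_i = 0.2606 mm.

0.261 mm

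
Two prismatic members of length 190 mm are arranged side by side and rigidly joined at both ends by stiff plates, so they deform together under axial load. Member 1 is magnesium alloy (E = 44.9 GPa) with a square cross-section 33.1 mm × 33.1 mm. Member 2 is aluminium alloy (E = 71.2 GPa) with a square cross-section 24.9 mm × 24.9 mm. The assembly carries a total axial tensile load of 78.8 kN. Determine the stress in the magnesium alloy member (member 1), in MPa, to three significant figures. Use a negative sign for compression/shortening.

A_1 = 1096 mm².
A_2 = 620 mm².
Equal strain + equilibrium ⇒ each member carries load in proportion to AE: A₁E₁ = 49190000 N, A₂E₂ = 44140000 N, ΣAE = 93340000 N.
σ₁ = P·E₁/ΣAE = 78800·44900/93340000 = 37.91 MPa.

37.9 MPa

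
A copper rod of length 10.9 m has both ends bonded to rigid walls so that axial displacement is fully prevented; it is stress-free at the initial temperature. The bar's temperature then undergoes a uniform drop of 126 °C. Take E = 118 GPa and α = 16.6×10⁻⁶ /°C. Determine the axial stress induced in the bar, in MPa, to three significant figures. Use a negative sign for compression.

247 MPa

Free thermal expansion αLΔT = 16.6e-6 · 10900 · -126 = -22.8 mm.
The walls impose strain ε = −(-22.8)/10900 = 2.0916e-03; σ = Eε = 118000 · 2.0916e-03 = 246.8 MPa.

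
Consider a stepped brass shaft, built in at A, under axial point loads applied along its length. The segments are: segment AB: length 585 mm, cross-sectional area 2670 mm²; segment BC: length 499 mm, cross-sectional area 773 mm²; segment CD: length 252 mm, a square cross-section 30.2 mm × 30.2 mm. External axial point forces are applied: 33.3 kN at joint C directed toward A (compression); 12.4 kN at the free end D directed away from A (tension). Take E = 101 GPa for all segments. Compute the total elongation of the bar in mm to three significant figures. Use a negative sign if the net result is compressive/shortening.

-0.145 mm

Internal axial forces (sectioning from the free end, tension +): N_CD = 12.4 kN, N_BC = -20.9 kN, N_AB = -20.9 kN.
A_CD = 912 mm².
δ_AB = -20900·585/(2670·101000) = -0.04534 mm
δ_BC = -20900·499/(773·101000) = -0.1336 mm
δ_CD = 12400·252/(912·101000) = 0.03392 mm
δ = Σδ_i = -0.145 mm.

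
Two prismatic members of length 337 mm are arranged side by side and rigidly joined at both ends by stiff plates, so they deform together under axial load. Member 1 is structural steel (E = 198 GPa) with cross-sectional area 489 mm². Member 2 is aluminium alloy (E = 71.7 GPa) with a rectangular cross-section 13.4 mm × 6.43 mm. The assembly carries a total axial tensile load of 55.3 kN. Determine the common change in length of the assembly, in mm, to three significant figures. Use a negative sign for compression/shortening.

0.181 mm

A_2 = 86.16 mm².
Equal strain + equilibrium ⇒ each member carries load in proportion to AE: A₁E₁ = 96820000 N, A₂E₂ = 6178000 N, ΣAE = 103000000 N.
δ = PL/ΣAE = 55300·337/103000000 = 0.1809 mm.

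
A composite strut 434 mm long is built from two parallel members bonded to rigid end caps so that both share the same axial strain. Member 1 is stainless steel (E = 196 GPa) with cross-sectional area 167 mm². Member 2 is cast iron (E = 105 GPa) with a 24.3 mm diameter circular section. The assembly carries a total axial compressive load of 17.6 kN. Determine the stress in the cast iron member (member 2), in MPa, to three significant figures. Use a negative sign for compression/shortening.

-22.7 MPa

A_2 = 463.8 mm².
Equal strain + equilibrium ⇒ each member carries load in proportion to AE: A₁E₁ = 32730000 N, A₂E₂ = 48700000 N, ΣAE = 81430000 N.
σ₂ = P·E₂/ΣAE = -17600·105000/81430000 = -22.69 MPa.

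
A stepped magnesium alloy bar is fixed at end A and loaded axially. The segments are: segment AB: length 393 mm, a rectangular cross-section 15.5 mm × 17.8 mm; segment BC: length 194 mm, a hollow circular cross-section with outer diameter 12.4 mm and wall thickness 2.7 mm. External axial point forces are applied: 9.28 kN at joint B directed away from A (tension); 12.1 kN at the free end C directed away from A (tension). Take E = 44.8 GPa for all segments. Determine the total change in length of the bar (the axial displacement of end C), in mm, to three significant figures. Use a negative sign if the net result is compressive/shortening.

Internal axial forces (sectioning from the free end, tension +): N_BC = 12.1 kN, N_AB = 21.38 kN.
A_AB = 275.9 mm².
A_BC = 82.28 mm².
δ_AB = 21380·393/(275.9·44800) = 0.6798 mm
δ_BC = 12100·194/(82.28·44800) = 0.6368 mm
δ = Σδ_i = 1.317 mm.

1.32 mm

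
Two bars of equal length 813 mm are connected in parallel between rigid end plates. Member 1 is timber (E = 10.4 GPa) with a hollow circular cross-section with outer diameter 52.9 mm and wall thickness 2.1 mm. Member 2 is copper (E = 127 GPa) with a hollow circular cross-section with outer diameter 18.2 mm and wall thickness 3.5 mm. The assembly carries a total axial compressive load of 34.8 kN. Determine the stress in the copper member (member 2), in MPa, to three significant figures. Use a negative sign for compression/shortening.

-184 MPa

A_1 = 335.1 mm².
A_2 = 161.6 mm².
Equal strain + equilibrium ⇒ each member carries load in proportion to AE: A₁E₁ = 3486000 N, A₂E₂ = 20530000 N, ΣAE = 24010000 N.
σ₂ = P·E₂/ΣAE = -34800·127000/24010000 = -184 MPa.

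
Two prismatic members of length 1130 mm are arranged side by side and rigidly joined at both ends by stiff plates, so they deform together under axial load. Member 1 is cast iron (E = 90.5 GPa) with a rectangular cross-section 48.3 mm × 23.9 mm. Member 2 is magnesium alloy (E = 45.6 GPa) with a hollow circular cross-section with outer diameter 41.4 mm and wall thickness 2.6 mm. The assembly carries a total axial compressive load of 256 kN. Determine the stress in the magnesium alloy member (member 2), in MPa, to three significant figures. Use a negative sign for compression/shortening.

A_1 = 1154 mm².
A_2 = 316.9 mm².
Equal strain + equilibrium ⇒ each member carries load in proportion to AE: A₁E₁ = 104500000 N, A₂E₂ = 14450000 N, ΣAE = 118900000 N.
σ₂ = P·E₂/ΣAE = -256000·45600/118900000 = -98.16 MPa.

-98.2 MPa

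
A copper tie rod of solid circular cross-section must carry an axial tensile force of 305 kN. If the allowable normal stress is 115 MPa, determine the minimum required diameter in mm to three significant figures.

58.1 mm

Required area A ≥ P/σ_allow = 305000/115 = 2652 mm².
For a solid circular section, d ≥ √(4A/π) = 58.11 mm.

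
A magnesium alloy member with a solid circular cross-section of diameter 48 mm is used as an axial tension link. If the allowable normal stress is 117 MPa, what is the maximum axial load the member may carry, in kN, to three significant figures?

A = 1810 mm².
P_max = σ_allow · A = 117 · 1810 = 211700 N = 211.7 kN.

212 kN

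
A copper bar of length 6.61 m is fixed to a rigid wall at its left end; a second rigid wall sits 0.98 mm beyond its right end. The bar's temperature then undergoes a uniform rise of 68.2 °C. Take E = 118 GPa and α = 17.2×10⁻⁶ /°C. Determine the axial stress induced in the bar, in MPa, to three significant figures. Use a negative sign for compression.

Free thermal expansion αLΔT = 17.2e-6 · 6610 · 68.2 = 7.754 mm.
The walls engage after the gap closes; constrained expansion = 7.754 − 0.98 = 6.774 mm.
The walls impose strain ε = −(6.774)/6610 = -1.0248e-03; σ = Eε = 118000 · -1.0248e-03 = -120.9 MPa.

-121 MPa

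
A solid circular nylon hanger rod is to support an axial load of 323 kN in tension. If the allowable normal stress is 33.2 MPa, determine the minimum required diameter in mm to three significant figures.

111 mm

Required area A ≥ P/σ_allow = 323000/33.2 = 9729 mm².
For a solid circular section, d ≥ √(4A/π) = 111.3 mm.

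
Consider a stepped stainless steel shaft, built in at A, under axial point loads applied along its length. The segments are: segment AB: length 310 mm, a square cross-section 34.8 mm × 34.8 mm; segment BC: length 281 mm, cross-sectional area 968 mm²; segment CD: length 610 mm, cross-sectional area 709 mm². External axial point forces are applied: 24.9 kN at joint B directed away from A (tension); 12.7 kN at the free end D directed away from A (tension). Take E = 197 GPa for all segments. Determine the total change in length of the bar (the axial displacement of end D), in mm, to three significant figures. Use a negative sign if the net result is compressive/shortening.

0.123 mm

Internal axial forces (sectioning from the free end, tension +): N_CD = 12.7 kN, N_BC = 12.7 kN, N_AB = 37.6 kN.
A_AB = 1211 mm².
δ_AB = 37600·310/(1211·197000) = 0.04886 mm
δ_BC = 12700·281/(968·197000) = 0.01871 mm
δ_CD = 12700·610/(709·197000) = 0.05547 mm
δ = Σδ_i = 0.123 mm.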